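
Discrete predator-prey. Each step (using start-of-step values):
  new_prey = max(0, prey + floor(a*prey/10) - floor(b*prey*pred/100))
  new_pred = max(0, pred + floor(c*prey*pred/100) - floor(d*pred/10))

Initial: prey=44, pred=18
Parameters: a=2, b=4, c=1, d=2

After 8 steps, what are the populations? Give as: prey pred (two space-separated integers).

Answer: 1 8

Derivation:
Step 1: prey: 44+8-31=21; pred: 18+7-3=22
Step 2: prey: 21+4-18=7; pred: 22+4-4=22
Step 3: prey: 7+1-6=2; pred: 22+1-4=19
Step 4: prey: 2+0-1=1; pred: 19+0-3=16
Step 5: prey: 1+0-0=1; pred: 16+0-3=13
Step 6: prey: 1+0-0=1; pred: 13+0-2=11
Step 7: prey: 1+0-0=1; pred: 11+0-2=9
Step 8: prey: 1+0-0=1; pred: 9+0-1=8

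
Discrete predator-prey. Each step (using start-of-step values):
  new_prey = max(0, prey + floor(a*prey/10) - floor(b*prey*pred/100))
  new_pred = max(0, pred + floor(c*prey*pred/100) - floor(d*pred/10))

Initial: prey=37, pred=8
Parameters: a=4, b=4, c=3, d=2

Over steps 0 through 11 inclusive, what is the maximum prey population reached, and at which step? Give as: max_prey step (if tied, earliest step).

Answer: 40 1

Derivation:
Step 1: prey: 37+14-11=40; pred: 8+8-1=15
Step 2: prey: 40+16-24=32; pred: 15+18-3=30
Step 3: prey: 32+12-38=6; pred: 30+28-6=52
Step 4: prey: 6+2-12=0; pred: 52+9-10=51
Step 5: prey: 0+0-0=0; pred: 51+0-10=41
Step 6: prey: 0+0-0=0; pred: 41+0-8=33
Step 7: prey: 0+0-0=0; pred: 33+0-6=27
Step 8: prey: 0+0-0=0; pred: 27+0-5=22
Step 9: prey: 0+0-0=0; pred: 22+0-4=18
Step 10: prey: 0+0-0=0; pred: 18+0-3=15
Step 11: prey: 0+0-0=0; pred: 15+0-3=12
Max prey = 40 at step 1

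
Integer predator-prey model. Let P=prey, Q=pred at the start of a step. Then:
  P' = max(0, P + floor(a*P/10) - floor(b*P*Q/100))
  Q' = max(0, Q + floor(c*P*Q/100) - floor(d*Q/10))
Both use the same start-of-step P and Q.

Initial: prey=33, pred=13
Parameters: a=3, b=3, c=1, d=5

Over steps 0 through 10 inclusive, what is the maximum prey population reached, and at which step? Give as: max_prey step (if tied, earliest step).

Answer: 92 10

Derivation:
Step 1: prey: 33+9-12=30; pred: 13+4-6=11
Step 2: prey: 30+9-9=30; pred: 11+3-5=9
Step 3: prey: 30+9-8=31; pred: 9+2-4=7
Step 4: prey: 31+9-6=34; pred: 7+2-3=6
Step 5: prey: 34+10-6=38; pred: 6+2-3=5
Step 6: prey: 38+11-5=44; pred: 5+1-2=4
Step 7: prey: 44+13-5=52; pred: 4+1-2=3
Step 8: prey: 52+15-4=63; pred: 3+1-1=3
Step 9: prey: 63+18-5=76; pred: 3+1-1=3
Step 10: prey: 76+22-6=92; pred: 3+2-1=4
Max prey = 92 at step 10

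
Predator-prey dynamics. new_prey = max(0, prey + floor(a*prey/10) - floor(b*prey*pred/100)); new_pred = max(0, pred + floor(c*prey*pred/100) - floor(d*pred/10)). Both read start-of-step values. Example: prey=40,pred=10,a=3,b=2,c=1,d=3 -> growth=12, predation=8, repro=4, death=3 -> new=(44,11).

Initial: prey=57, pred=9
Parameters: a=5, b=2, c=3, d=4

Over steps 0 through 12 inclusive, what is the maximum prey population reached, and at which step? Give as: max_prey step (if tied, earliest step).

Step 1: prey: 57+28-10=75; pred: 9+15-3=21
Step 2: prey: 75+37-31=81; pred: 21+47-8=60
Step 3: prey: 81+40-97=24; pred: 60+145-24=181
Step 4: prey: 24+12-86=0; pred: 181+130-72=239
Step 5: prey: 0+0-0=0; pred: 239+0-95=144
Step 6: prey: 0+0-0=0; pred: 144+0-57=87
Step 7: prey: 0+0-0=0; pred: 87+0-34=53
Step 8: prey: 0+0-0=0; pred: 53+0-21=32
Step 9: prey: 0+0-0=0; pred: 32+0-12=20
Step 10: prey: 0+0-0=0; pred: 20+0-8=12
Step 11: prey: 0+0-0=0; pred: 12+0-4=8
Step 12: prey: 0+0-0=0; pred: 8+0-3=5
Max prey = 81 at step 2

Answer: 81 2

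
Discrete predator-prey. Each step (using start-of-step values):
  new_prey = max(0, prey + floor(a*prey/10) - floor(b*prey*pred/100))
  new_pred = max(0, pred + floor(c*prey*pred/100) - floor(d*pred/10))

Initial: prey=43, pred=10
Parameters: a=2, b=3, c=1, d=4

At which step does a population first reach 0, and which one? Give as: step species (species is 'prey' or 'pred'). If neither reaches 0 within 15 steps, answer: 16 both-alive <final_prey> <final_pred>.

Step 1: prey: 43+8-12=39; pred: 10+4-4=10
Step 2: prey: 39+7-11=35; pred: 10+3-4=9
Step 3: prey: 35+7-9=33; pred: 9+3-3=9
Step 4: prey: 33+6-8=31; pred: 9+2-3=8
Step 5: prey: 31+6-7=30; pred: 8+2-3=7
Step 6: prey: 30+6-6=30; pred: 7+2-2=7
Steps 7-15: state stable at prey=30, pred=7 (no change)
No extinction within 15 steps

Answer: 16 both-alive 30 7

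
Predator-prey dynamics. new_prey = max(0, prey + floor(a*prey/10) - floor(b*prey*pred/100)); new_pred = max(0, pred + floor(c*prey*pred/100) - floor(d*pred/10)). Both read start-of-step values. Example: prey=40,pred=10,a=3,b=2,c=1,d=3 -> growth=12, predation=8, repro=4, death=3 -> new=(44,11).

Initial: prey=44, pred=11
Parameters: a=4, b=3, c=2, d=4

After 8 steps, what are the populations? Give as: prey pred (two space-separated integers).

Answer: 1 8

Derivation:
Step 1: prey: 44+17-14=47; pred: 11+9-4=16
Step 2: prey: 47+18-22=43; pred: 16+15-6=25
Step 3: prey: 43+17-32=28; pred: 25+21-10=36
Step 4: prey: 28+11-30=9; pred: 36+20-14=42
Step 5: prey: 9+3-11=1; pred: 42+7-16=33
Step 6: prey: 1+0-0=1; pred: 33+0-13=20
Step 7: prey: 1+0-0=1; pred: 20+0-8=12
Step 8: prey: 1+0-0=1; pred: 12+0-4=8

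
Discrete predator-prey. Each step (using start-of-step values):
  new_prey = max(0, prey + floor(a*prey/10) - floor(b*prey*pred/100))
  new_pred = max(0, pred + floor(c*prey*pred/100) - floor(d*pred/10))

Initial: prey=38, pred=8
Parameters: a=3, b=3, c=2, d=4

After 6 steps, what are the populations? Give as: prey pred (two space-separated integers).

Answer: 6 22

Derivation:
Step 1: prey: 38+11-9=40; pred: 8+6-3=11
Step 2: prey: 40+12-13=39; pred: 11+8-4=15
Step 3: prey: 39+11-17=33; pred: 15+11-6=20
Step 4: prey: 33+9-19=23; pred: 20+13-8=25
Step 5: prey: 23+6-17=12; pred: 25+11-10=26
Step 6: prey: 12+3-9=6; pred: 26+6-10=22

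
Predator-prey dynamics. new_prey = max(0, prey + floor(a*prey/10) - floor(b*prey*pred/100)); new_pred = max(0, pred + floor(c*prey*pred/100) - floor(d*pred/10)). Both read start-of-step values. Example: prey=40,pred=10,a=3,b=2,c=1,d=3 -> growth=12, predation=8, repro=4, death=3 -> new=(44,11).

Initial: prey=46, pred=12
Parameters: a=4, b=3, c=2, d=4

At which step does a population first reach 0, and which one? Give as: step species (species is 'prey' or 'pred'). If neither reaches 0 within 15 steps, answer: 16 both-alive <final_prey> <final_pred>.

Step 1: prey: 46+18-16=48; pred: 12+11-4=19
Step 2: prey: 48+19-27=40; pred: 19+18-7=30
Step 3: prey: 40+16-36=20; pred: 30+24-12=42
Step 4: prey: 20+8-25=3; pred: 42+16-16=42
Step 5: prey: 3+1-3=1; pred: 42+2-16=28
Step 6: prey: 1+0-0=1; pred: 28+0-11=17
Step 7: prey: 1+0-0=1; pred: 17+0-6=11
Step 8: prey: 1+0-0=1; pred: 11+0-4=7
Step 9: prey: 1+0-0=1; pred: 7+0-2=5
Step 10: prey: 1+0-0=1; pred: 5+0-2=3
Step 11: prey: 1+0-0=1; pred: 3+0-1=2
Step 12: prey: 1+0-0=1; pred: 2+0-0=2
Steps 13-15: state stable at prey=1, pred=2 (no change)
No extinction within 15 steps

Answer: 16 both-alive 1 2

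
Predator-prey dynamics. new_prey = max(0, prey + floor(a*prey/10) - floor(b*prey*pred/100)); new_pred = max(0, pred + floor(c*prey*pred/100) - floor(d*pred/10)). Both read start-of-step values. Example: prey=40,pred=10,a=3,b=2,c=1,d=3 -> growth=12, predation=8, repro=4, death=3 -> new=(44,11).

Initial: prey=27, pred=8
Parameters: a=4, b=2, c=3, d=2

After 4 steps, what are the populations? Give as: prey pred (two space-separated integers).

Step 1: prey: 27+10-4=33; pred: 8+6-1=13
Step 2: prey: 33+13-8=38; pred: 13+12-2=23
Step 3: prey: 38+15-17=36; pred: 23+26-4=45
Step 4: prey: 36+14-32=18; pred: 45+48-9=84

Answer: 18 84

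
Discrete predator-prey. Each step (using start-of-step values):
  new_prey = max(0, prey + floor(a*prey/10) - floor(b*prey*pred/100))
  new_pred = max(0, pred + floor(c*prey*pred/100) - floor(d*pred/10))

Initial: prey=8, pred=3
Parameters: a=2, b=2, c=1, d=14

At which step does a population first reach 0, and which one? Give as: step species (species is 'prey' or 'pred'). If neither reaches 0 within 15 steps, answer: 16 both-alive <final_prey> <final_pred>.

Step 1: prey: 8+1-0=9; pred: 3+0-4=0
First extinction: pred at step 1

Answer: 1 pred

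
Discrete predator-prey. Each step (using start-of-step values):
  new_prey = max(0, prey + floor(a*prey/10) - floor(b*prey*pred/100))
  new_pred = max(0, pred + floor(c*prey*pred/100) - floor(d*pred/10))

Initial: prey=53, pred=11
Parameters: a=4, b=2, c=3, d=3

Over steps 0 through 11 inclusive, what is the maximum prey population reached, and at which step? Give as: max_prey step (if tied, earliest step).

Answer: 63 1

Derivation:
Step 1: prey: 53+21-11=63; pred: 11+17-3=25
Step 2: prey: 63+25-31=57; pred: 25+47-7=65
Step 3: prey: 57+22-74=5; pred: 65+111-19=157
Step 4: prey: 5+2-15=0; pred: 157+23-47=133
Step 5: prey: 0+0-0=0; pred: 133+0-39=94
Step 6: prey: 0+0-0=0; pred: 94+0-28=66
Step 7: prey: 0+0-0=0; pred: 66+0-19=47
Step 8: prey: 0+0-0=0; pred: 47+0-14=33
Step 9: prey: 0+0-0=0; pred: 33+0-9=24
Step 10: prey: 0+0-0=0; pred: 24+0-7=17
Step 11: prey: 0+0-0=0; pred: 17+0-5=12
Max prey = 63 at step 1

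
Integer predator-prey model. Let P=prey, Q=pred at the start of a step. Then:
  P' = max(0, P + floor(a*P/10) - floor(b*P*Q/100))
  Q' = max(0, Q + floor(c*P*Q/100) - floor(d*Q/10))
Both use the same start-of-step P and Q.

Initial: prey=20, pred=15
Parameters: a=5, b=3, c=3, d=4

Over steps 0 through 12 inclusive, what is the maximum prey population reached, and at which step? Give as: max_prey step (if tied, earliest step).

Step 1: prey: 20+10-9=21; pred: 15+9-6=18
Step 2: prey: 21+10-11=20; pred: 18+11-7=22
Step 3: prey: 20+10-13=17; pred: 22+13-8=27
Step 4: prey: 17+8-13=12; pred: 27+13-10=30
Step 5: prey: 12+6-10=8; pred: 30+10-12=28
Step 6: prey: 8+4-6=6; pred: 28+6-11=23
Step 7: prey: 6+3-4=5; pred: 23+4-9=18
Step 8: prey: 5+2-2=5; pred: 18+2-7=13
Step 9: prey: 5+2-1=6; pred: 13+1-5=9
Step 10: prey: 6+3-1=8; pred: 9+1-3=7
Step 11: prey: 8+4-1=11; pred: 7+1-2=6
Step 12: prey: 11+5-1=15; pred: 6+1-2=5
Max prey = 21 at step 1

Answer: 21 1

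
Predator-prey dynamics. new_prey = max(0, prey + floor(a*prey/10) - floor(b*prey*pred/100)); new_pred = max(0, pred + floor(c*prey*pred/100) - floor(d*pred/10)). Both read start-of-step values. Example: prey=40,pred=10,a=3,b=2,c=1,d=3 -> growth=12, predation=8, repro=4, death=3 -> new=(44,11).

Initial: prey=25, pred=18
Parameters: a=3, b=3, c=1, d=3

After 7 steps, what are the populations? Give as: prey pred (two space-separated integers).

Step 1: prey: 25+7-13=19; pred: 18+4-5=17
Step 2: prey: 19+5-9=15; pred: 17+3-5=15
Step 3: prey: 15+4-6=13; pred: 15+2-4=13
Step 4: prey: 13+3-5=11; pred: 13+1-3=11
Step 5: prey: 11+3-3=11; pred: 11+1-3=9
Step 6: prey: 11+3-2=12; pred: 9+0-2=7
Step 7: prey: 12+3-2=13; pred: 7+0-2=5

Answer: 13 5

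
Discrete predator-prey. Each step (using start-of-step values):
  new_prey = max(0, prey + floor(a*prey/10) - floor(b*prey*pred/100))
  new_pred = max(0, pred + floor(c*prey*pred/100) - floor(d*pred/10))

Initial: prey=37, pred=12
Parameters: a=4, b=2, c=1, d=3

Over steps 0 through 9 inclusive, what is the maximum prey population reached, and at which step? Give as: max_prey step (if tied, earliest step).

Answer: 56 4

Derivation:
Step 1: prey: 37+14-8=43; pred: 12+4-3=13
Step 2: prey: 43+17-11=49; pred: 13+5-3=15
Step 3: prey: 49+19-14=54; pred: 15+7-4=18
Step 4: prey: 54+21-19=56; pred: 18+9-5=22
Step 5: prey: 56+22-24=54; pred: 22+12-6=28
Step 6: prey: 54+21-30=45; pred: 28+15-8=35
Step 7: prey: 45+18-31=32; pred: 35+15-10=40
Step 8: prey: 32+12-25=19; pred: 40+12-12=40
Step 9: prey: 19+7-15=11; pred: 40+7-12=35
Max prey = 56 at step 4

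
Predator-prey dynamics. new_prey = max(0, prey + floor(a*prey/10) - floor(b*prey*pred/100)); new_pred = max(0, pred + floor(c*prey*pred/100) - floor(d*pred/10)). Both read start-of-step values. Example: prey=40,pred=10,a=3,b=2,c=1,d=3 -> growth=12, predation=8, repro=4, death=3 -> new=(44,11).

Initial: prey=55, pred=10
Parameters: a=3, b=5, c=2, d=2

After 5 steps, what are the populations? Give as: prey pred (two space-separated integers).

Answer: 0 24

Derivation:
Step 1: prey: 55+16-27=44; pred: 10+11-2=19
Step 2: prey: 44+13-41=16; pred: 19+16-3=32
Step 3: prey: 16+4-25=0; pred: 32+10-6=36
Step 4: prey: 0+0-0=0; pred: 36+0-7=29
Step 5: prey: 0+0-0=0; pred: 29+0-5=24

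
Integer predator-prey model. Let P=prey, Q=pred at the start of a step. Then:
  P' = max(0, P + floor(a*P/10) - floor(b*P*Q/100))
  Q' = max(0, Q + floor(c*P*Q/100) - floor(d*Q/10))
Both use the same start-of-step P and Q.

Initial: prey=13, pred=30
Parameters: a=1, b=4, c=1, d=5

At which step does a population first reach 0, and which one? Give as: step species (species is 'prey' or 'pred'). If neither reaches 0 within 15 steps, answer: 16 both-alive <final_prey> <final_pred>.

Step 1: prey: 13+1-15=0; pred: 30+3-15=18
First extinction: prey at step 1

Answer: 1 prey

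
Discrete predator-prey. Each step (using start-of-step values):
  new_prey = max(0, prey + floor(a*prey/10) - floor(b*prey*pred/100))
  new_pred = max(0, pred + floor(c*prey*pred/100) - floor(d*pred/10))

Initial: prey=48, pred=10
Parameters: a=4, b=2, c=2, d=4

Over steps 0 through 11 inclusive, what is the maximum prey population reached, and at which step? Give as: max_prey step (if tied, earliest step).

Answer: 64 2

Derivation:
Step 1: prey: 48+19-9=58; pred: 10+9-4=15
Step 2: prey: 58+23-17=64; pred: 15+17-6=26
Step 3: prey: 64+25-33=56; pred: 26+33-10=49
Step 4: prey: 56+22-54=24; pred: 49+54-19=84
Step 5: prey: 24+9-40=0; pred: 84+40-33=91
Step 6: prey: 0+0-0=0; pred: 91+0-36=55
Step 7: prey: 0+0-0=0; pred: 55+0-22=33
Step 8: prey: 0+0-0=0; pred: 33+0-13=20
Step 9: prey: 0+0-0=0; pred: 20+0-8=12
Step 10: prey: 0+0-0=0; pred: 12+0-4=8
Step 11: prey: 0+0-0=0; pred: 8+0-3=5
Max prey = 64 at step 2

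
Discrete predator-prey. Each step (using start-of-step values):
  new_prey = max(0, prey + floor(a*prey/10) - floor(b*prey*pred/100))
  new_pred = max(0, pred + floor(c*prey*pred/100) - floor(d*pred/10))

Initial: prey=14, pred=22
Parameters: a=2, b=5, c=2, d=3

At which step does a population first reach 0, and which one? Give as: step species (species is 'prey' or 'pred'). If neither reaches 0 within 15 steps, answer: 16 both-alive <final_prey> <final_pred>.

Answer: 2 prey

Derivation:
Step 1: prey: 14+2-15=1; pred: 22+6-6=22
Step 2: prey: 1+0-1=0; pred: 22+0-6=16
First extinction: prey at step 2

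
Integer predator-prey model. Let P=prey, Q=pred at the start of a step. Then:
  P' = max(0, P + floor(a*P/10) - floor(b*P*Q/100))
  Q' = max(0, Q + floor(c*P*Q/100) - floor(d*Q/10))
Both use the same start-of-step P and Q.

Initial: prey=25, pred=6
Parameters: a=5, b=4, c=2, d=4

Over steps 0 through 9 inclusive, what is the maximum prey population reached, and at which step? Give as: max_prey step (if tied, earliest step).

Step 1: prey: 25+12-6=31; pred: 6+3-2=7
Step 2: prey: 31+15-8=38; pred: 7+4-2=9
Step 3: prey: 38+19-13=44; pred: 9+6-3=12
Step 4: prey: 44+22-21=45; pred: 12+10-4=18
Step 5: prey: 45+22-32=35; pred: 18+16-7=27
Step 6: prey: 35+17-37=15; pred: 27+18-10=35
Step 7: prey: 15+7-21=1; pred: 35+10-14=31
Step 8: prey: 1+0-1=0; pred: 31+0-12=19
Step 9: prey: 0+0-0=0; pred: 19+0-7=12
Max prey = 45 at step 4

Answer: 45 4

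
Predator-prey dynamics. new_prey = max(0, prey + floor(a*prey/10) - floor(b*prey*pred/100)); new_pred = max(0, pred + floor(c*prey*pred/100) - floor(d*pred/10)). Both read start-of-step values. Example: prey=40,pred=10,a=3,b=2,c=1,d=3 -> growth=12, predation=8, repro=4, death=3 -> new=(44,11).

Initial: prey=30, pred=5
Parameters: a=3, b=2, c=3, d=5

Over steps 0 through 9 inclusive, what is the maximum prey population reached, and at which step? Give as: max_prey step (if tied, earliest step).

Step 1: prey: 30+9-3=36; pred: 5+4-2=7
Step 2: prey: 36+10-5=41; pred: 7+7-3=11
Step 3: prey: 41+12-9=44; pred: 11+13-5=19
Step 4: prey: 44+13-16=41; pred: 19+25-9=35
Step 5: prey: 41+12-28=25; pred: 35+43-17=61
Step 6: prey: 25+7-30=2; pred: 61+45-30=76
Step 7: prey: 2+0-3=0; pred: 76+4-38=42
Step 8: prey: 0+0-0=0; pred: 42+0-21=21
Step 9: prey: 0+0-0=0; pred: 21+0-10=11
Max prey = 44 at step 3

Answer: 44 3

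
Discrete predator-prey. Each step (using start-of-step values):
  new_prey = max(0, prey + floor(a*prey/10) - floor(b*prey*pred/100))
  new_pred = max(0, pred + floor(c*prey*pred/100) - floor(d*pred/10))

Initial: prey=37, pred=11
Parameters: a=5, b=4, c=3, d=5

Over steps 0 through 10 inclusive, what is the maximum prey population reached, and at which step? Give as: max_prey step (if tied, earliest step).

Step 1: prey: 37+18-16=39; pred: 11+12-5=18
Step 2: prey: 39+19-28=30; pred: 18+21-9=30
Step 3: prey: 30+15-36=9; pred: 30+27-15=42
Step 4: prey: 9+4-15=0; pred: 42+11-21=32
Step 5: prey: 0+0-0=0; pred: 32+0-16=16
Step 6: prey: 0+0-0=0; pred: 16+0-8=8
Step 7: prey: 0+0-0=0; pred: 8+0-4=4
Step 8: prey: 0+0-0=0; pred: 4+0-2=2
Step 9: prey: 0+0-0=0; pred: 2+0-1=1
Step 10: prey: 0+0-0=0; pred: 1+0-0=1
Max prey = 39 at step 1

Answer: 39 1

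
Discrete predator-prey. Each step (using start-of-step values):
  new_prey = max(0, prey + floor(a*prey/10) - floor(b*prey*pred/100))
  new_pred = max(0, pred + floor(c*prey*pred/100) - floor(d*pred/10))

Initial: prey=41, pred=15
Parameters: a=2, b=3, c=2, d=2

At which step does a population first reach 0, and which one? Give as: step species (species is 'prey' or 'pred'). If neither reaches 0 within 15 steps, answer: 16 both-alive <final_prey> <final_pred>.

Answer: 4 prey

Derivation:
Step 1: prey: 41+8-18=31; pred: 15+12-3=24
Step 2: prey: 31+6-22=15; pred: 24+14-4=34
Step 3: prey: 15+3-15=3; pred: 34+10-6=38
Step 4: prey: 3+0-3=0; pred: 38+2-7=33
First extinction: prey at step 4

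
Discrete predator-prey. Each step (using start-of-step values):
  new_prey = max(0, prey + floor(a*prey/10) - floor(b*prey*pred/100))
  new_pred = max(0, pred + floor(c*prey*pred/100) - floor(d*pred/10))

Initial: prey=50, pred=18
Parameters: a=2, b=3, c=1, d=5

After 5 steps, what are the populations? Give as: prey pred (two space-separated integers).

Step 1: prey: 50+10-27=33; pred: 18+9-9=18
Step 2: prey: 33+6-17=22; pred: 18+5-9=14
Step 3: prey: 22+4-9=17; pred: 14+3-7=10
Step 4: prey: 17+3-5=15; pred: 10+1-5=6
Step 5: prey: 15+3-2=16; pred: 6+0-3=3

Answer: 16 3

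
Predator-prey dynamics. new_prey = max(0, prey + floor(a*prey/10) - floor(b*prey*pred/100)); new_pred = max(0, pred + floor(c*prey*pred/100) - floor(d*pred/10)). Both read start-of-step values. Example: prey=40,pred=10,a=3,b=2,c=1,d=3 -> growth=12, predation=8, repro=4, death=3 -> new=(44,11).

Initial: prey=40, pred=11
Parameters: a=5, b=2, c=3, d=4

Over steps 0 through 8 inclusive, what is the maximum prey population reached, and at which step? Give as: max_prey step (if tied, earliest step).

Answer: 58 2

Derivation:
Step 1: prey: 40+20-8=52; pred: 11+13-4=20
Step 2: prey: 52+26-20=58; pred: 20+31-8=43
Step 3: prey: 58+29-49=38; pred: 43+74-17=100
Step 4: prey: 38+19-76=0; pred: 100+114-40=174
Step 5: prey: 0+0-0=0; pred: 174+0-69=105
Step 6: prey: 0+0-0=0; pred: 105+0-42=63
Step 7: prey: 0+0-0=0; pred: 63+0-25=38
Step 8: prey: 0+0-0=0; pred: 38+0-15=23
Max prey = 58 at step 2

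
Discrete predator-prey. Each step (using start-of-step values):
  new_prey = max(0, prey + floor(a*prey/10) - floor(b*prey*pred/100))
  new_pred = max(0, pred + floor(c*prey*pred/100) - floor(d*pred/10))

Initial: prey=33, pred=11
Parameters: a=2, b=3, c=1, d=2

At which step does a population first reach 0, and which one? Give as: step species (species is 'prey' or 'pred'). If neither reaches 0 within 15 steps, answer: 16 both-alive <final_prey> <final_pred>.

Step 1: prey: 33+6-10=29; pred: 11+3-2=12
Step 2: prey: 29+5-10=24; pred: 12+3-2=13
Step 3: prey: 24+4-9=19; pred: 13+3-2=14
Step 4: prey: 19+3-7=15; pred: 14+2-2=14
Step 5: prey: 15+3-6=12; pred: 14+2-2=14
Step 6: prey: 12+2-5=9; pred: 14+1-2=13
Step 7: prey: 9+1-3=7; pred: 13+1-2=12
Step 8: prey: 7+1-2=6; pred: 12+0-2=10
Step 9: prey: 6+1-1=6; pred: 10+0-2=8
Step 10: prey: 6+1-1=6; pred: 8+0-1=7
Step 11: prey: 6+1-1=6; pred: 7+0-1=6
Step 12: prey: 6+1-1=6; pred: 6+0-1=5
Step 13: prey: 6+1-0=7; pred: 5+0-1=4
Step 14: prey: 7+1-0=8; pred: 4+0-0=4
Step 15: prey: 8+1-0=9; pred: 4+0-0=4
No extinction within 15 steps

Answer: 16 both-alive 9 4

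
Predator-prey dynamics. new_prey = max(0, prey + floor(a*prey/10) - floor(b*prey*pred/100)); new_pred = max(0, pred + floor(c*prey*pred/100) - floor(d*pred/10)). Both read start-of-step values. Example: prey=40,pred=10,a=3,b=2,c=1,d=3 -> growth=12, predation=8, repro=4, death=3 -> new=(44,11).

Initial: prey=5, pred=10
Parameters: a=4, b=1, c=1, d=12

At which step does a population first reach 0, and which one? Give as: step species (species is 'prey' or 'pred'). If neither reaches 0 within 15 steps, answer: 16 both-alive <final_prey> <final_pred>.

Answer: 1 pred

Derivation:
Step 1: prey: 5+2-0=7; pred: 10+0-12=0
First extinction: pred at step 1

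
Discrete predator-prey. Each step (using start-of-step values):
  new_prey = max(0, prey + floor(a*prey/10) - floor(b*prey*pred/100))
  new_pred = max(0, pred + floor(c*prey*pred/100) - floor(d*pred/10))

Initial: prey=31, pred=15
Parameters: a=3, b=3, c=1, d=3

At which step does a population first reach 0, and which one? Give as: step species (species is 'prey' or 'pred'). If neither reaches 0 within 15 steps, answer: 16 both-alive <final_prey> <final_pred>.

Step 1: prey: 31+9-13=27; pred: 15+4-4=15
Step 2: prey: 27+8-12=23; pred: 15+4-4=15
Step 3: prey: 23+6-10=19; pred: 15+3-4=14
Step 4: prey: 19+5-7=17; pred: 14+2-4=12
Step 5: prey: 17+5-6=16; pred: 12+2-3=11
Step 6: prey: 16+4-5=15; pred: 11+1-3=9
Step 7: prey: 15+4-4=15; pred: 9+1-2=8
Step 8: prey: 15+4-3=16; pred: 8+1-2=7
Step 9: prey: 16+4-3=17; pred: 7+1-2=6
Step 10: prey: 17+5-3=19; pred: 6+1-1=6
Step 11: prey: 19+5-3=21; pred: 6+1-1=6
Step 12: prey: 21+6-3=24; pred: 6+1-1=6
Step 13: prey: 24+7-4=27; pred: 6+1-1=6
Step 14: prey: 27+8-4=31; pred: 6+1-1=6
Step 15: prey: 31+9-5=35; pred: 6+1-1=6
No extinction within 15 steps

Answer: 16 both-alive 35 6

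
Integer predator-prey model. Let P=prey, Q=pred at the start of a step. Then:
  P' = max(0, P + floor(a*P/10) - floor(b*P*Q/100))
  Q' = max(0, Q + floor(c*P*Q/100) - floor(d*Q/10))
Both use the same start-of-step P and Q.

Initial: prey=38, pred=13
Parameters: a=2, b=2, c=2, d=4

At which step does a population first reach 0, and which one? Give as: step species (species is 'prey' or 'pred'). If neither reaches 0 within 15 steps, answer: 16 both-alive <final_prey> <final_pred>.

Step 1: prey: 38+7-9=36; pred: 13+9-5=17
Step 2: prey: 36+7-12=31; pred: 17+12-6=23
Step 3: prey: 31+6-14=23; pred: 23+14-9=28
Step 4: prey: 23+4-12=15; pred: 28+12-11=29
Step 5: prey: 15+3-8=10; pred: 29+8-11=26
Step 6: prey: 10+2-5=7; pred: 26+5-10=21
Step 7: prey: 7+1-2=6; pred: 21+2-8=15
Step 8: prey: 6+1-1=6; pred: 15+1-6=10
Step 9: prey: 6+1-1=6; pred: 10+1-4=7
Step 10: prey: 6+1-0=7; pred: 7+0-2=5
Step 11: prey: 7+1-0=8; pred: 5+0-2=3
Step 12: prey: 8+1-0=9; pred: 3+0-1=2
Step 13: prey: 9+1-0=10; pred: 2+0-0=2
Step 14: prey: 10+2-0=12; pred: 2+0-0=2
Step 15: prey: 12+2-0=14; pred: 2+0-0=2
No extinction within 15 steps

Answer: 16 both-alive 14 2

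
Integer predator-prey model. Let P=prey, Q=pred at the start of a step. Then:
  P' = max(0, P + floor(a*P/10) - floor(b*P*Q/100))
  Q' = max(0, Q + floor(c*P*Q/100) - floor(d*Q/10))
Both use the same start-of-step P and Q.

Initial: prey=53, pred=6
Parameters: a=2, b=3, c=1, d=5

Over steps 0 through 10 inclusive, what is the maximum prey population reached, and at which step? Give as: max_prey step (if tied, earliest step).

Step 1: prey: 53+10-9=54; pred: 6+3-3=6
Step 2: prey: 54+10-9=55; pred: 6+3-3=6
Step 3: prey: 55+11-9=57; pred: 6+3-3=6
Step 4: prey: 57+11-10=58; pred: 6+3-3=6
Step 5: prey: 58+11-10=59; pred: 6+3-3=6
Step 6: prey: 59+11-10=60; pred: 6+3-3=6
Step 7: prey: 60+12-10=62; pred: 6+3-3=6
Step 8: prey: 62+12-11=63; pred: 6+3-3=6
Step 9: prey: 63+12-11=64; pred: 6+3-3=6
Step 10: prey: 64+12-11=65; pred: 6+3-3=6
Max prey = 65 at step 10

Answer: 65 10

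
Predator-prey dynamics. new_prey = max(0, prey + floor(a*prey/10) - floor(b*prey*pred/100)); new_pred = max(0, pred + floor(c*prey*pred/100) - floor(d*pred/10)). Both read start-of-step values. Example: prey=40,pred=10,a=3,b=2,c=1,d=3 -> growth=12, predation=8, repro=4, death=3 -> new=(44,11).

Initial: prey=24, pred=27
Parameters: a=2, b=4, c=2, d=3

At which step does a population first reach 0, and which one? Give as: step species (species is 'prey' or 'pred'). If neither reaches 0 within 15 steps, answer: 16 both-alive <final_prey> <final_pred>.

Step 1: prey: 24+4-25=3; pred: 27+12-8=31
Step 2: prey: 3+0-3=0; pred: 31+1-9=23
First extinction: prey at step 2

Answer: 2 prey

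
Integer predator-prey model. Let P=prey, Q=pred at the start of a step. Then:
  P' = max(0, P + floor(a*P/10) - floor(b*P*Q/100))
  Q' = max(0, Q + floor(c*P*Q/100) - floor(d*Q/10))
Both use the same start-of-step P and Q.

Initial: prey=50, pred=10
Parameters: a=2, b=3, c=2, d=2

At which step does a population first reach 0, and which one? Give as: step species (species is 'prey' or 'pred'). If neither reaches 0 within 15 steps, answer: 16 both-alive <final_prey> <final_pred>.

Step 1: prey: 50+10-15=45; pred: 10+10-2=18
Step 2: prey: 45+9-24=30; pred: 18+16-3=31
Step 3: prey: 30+6-27=9; pred: 31+18-6=43
Step 4: prey: 9+1-11=0; pred: 43+7-8=42
First extinction: prey at step 4

Answer: 4 prey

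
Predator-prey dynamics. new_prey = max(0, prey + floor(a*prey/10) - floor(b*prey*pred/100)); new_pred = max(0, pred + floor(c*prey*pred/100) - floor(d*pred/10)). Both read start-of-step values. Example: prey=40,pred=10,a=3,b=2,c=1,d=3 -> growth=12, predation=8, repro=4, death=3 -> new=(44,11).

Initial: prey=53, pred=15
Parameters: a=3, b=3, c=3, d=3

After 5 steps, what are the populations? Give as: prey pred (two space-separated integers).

Step 1: prey: 53+15-23=45; pred: 15+23-4=34
Step 2: prey: 45+13-45=13; pred: 34+45-10=69
Step 3: prey: 13+3-26=0; pred: 69+26-20=75
Step 4: prey: 0+0-0=0; pred: 75+0-22=53
Step 5: prey: 0+0-0=0; pred: 53+0-15=38

Answer: 0 38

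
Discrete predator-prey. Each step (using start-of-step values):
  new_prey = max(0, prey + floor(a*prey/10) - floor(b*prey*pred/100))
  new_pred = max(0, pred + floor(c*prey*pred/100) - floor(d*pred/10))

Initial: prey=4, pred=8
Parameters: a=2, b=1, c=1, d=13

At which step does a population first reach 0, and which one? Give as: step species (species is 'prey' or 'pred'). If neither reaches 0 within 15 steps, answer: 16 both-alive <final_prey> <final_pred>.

Answer: 1 pred

Derivation:
Step 1: prey: 4+0-0=4; pred: 8+0-10=0
First extinction: pred at step 1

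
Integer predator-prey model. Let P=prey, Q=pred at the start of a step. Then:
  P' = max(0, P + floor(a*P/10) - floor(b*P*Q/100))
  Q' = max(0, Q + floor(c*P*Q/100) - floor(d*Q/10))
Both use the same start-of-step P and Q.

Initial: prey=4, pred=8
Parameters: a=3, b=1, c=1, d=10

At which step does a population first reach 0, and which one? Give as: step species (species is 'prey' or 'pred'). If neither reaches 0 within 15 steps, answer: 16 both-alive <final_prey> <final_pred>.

Answer: 1 pred

Derivation:
Step 1: prey: 4+1-0=5; pred: 8+0-8=0
First extinction: pred at step 1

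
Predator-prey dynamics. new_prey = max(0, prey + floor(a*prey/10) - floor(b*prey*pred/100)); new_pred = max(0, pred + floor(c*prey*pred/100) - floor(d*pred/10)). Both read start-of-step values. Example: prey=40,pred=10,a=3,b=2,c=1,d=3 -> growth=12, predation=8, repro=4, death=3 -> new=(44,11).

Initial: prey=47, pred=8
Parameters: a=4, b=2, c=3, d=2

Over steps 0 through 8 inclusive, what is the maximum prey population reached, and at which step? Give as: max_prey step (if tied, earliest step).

Answer: 61 2

Derivation:
Step 1: prey: 47+18-7=58; pred: 8+11-1=18
Step 2: prey: 58+23-20=61; pred: 18+31-3=46
Step 3: prey: 61+24-56=29; pred: 46+84-9=121
Step 4: prey: 29+11-70=0; pred: 121+105-24=202
Step 5: prey: 0+0-0=0; pred: 202+0-40=162
Step 6: prey: 0+0-0=0; pred: 162+0-32=130
Step 7: prey: 0+0-0=0; pred: 130+0-26=104
Step 8: prey: 0+0-0=0; pred: 104+0-20=84
Max prey = 61 at step 2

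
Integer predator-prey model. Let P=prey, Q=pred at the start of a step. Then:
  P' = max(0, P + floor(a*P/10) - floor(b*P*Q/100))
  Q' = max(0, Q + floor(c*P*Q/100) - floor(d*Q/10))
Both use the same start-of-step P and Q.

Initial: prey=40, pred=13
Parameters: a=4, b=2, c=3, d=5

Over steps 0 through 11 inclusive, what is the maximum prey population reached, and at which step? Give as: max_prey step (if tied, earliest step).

Step 1: prey: 40+16-10=46; pred: 13+15-6=22
Step 2: prey: 46+18-20=44; pred: 22+30-11=41
Step 3: prey: 44+17-36=25; pred: 41+54-20=75
Step 4: prey: 25+10-37=0; pred: 75+56-37=94
Step 5: prey: 0+0-0=0; pred: 94+0-47=47
Step 6: prey: 0+0-0=0; pred: 47+0-23=24
Step 7: prey: 0+0-0=0; pred: 24+0-12=12
Step 8: prey: 0+0-0=0; pred: 12+0-6=6
Step 9: prey: 0+0-0=0; pred: 6+0-3=3
Step 10: prey: 0+0-0=0; pred: 3+0-1=2
Step 11: prey: 0+0-0=0; pred: 2+0-1=1
Max prey = 46 at step 1

Answer: 46 1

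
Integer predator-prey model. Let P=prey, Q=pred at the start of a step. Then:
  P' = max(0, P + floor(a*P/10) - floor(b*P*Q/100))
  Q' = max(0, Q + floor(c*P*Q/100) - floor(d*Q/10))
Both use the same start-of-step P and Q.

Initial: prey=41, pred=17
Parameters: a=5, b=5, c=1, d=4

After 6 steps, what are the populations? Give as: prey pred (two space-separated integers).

Answer: 20 4

Derivation:
Step 1: prey: 41+20-34=27; pred: 17+6-6=17
Step 2: prey: 27+13-22=18; pred: 17+4-6=15
Step 3: prey: 18+9-13=14; pred: 15+2-6=11
Step 4: prey: 14+7-7=14; pred: 11+1-4=8
Step 5: prey: 14+7-5=16; pred: 8+1-3=6
Step 6: prey: 16+8-4=20; pred: 6+0-2=4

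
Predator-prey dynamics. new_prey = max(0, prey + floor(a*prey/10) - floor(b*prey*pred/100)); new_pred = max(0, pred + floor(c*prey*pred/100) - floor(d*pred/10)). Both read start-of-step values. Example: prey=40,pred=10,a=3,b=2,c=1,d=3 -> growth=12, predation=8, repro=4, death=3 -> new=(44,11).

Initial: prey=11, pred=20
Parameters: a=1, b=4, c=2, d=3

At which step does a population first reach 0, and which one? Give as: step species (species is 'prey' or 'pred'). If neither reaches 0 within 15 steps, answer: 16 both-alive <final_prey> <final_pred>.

Step 1: prey: 11+1-8=4; pred: 20+4-6=18
Step 2: prey: 4+0-2=2; pred: 18+1-5=14
Step 3: prey: 2+0-1=1; pred: 14+0-4=10
Step 4: prey: 1+0-0=1; pred: 10+0-3=7
Step 5: prey: 1+0-0=1; pred: 7+0-2=5
Step 6: prey: 1+0-0=1; pred: 5+0-1=4
Step 7: prey: 1+0-0=1; pred: 4+0-1=3
Step 8: prey: 1+0-0=1; pred: 3+0-0=3
Steps 9-15: state stable at prey=1, pred=3 (no change)
No extinction within 15 steps

Answer: 16 both-alive 1 3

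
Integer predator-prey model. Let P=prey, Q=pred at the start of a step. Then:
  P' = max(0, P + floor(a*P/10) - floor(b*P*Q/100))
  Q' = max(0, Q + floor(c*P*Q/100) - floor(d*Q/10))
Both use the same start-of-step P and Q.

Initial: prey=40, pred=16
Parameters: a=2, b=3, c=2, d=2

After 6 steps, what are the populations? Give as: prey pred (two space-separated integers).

Step 1: prey: 40+8-19=29; pred: 16+12-3=25
Step 2: prey: 29+5-21=13; pred: 25+14-5=34
Step 3: prey: 13+2-13=2; pred: 34+8-6=36
Step 4: prey: 2+0-2=0; pred: 36+1-7=30
Step 5: prey: 0+0-0=0; pred: 30+0-6=24
Step 6: prey: 0+0-0=0; pred: 24+0-4=20

Answer: 0 20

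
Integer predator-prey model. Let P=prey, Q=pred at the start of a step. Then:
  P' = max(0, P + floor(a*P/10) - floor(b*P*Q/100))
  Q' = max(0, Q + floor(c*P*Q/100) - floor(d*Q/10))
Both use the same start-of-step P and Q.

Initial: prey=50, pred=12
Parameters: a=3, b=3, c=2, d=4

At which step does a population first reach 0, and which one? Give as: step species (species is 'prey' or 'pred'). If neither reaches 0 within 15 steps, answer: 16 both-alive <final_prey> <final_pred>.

Step 1: prey: 50+15-18=47; pred: 12+12-4=20
Step 2: prey: 47+14-28=33; pred: 20+18-8=30
Step 3: prey: 33+9-29=13; pred: 30+19-12=37
Step 4: prey: 13+3-14=2; pred: 37+9-14=32
Step 5: prey: 2+0-1=1; pred: 32+1-12=21
Step 6: prey: 1+0-0=1; pred: 21+0-8=13
Step 7: prey: 1+0-0=1; pred: 13+0-5=8
Step 8: prey: 1+0-0=1; pred: 8+0-3=5
Step 9: prey: 1+0-0=1; pred: 5+0-2=3
Step 10: prey: 1+0-0=1; pred: 3+0-1=2
Step 11: prey: 1+0-0=1; pred: 2+0-0=2
Steps 12-15: state stable at prey=1, pred=2 (no change)
No extinction within 15 steps

Answer: 16 both-alive 1 2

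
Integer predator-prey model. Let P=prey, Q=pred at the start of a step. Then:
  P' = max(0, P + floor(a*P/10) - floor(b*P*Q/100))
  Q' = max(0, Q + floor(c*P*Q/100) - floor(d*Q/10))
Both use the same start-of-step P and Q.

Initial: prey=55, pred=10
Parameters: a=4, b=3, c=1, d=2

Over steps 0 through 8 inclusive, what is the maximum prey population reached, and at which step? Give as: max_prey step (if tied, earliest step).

Answer: 62 2

Derivation:
Step 1: prey: 55+22-16=61; pred: 10+5-2=13
Step 2: prey: 61+24-23=62; pred: 13+7-2=18
Step 3: prey: 62+24-33=53; pred: 18+11-3=26
Step 4: prey: 53+21-41=33; pred: 26+13-5=34
Step 5: prey: 33+13-33=13; pred: 34+11-6=39
Step 6: prey: 13+5-15=3; pred: 39+5-7=37
Step 7: prey: 3+1-3=1; pred: 37+1-7=31
Step 8: prey: 1+0-0=1; pred: 31+0-6=25
Max prey = 62 at step 2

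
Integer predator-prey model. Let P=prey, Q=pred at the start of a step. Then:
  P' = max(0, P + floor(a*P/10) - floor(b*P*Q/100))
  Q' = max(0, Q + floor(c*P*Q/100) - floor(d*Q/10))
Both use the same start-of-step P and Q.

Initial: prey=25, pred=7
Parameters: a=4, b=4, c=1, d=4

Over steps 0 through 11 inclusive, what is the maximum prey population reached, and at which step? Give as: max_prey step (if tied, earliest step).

Step 1: prey: 25+10-7=28; pred: 7+1-2=6
Step 2: prey: 28+11-6=33; pred: 6+1-2=5
Step 3: prey: 33+13-6=40; pred: 5+1-2=4
Step 4: prey: 40+16-6=50; pred: 4+1-1=4
Step 5: prey: 50+20-8=62; pred: 4+2-1=5
Step 6: prey: 62+24-12=74; pred: 5+3-2=6
Step 7: prey: 74+29-17=86; pred: 6+4-2=8
Step 8: prey: 86+34-27=93; pred: 8+6-3=11
Step 9: prey: 93+37-40=90; pred: 11+10-4=17
Step 10: prey: 90+36-61=65; pred: 17+15-6=26
Step 11: prey: 65+26-67=24; pred: 26+16-10=32
Max prey = 93 at step 8

Answer: 93 8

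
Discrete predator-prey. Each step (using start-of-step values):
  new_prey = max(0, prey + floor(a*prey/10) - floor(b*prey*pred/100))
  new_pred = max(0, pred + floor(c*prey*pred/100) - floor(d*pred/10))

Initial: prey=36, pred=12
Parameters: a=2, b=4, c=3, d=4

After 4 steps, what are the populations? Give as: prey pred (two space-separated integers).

Answer: 0 16

Derivation:
Step 1: prey: 36+7-17=26; pred: 12+12-4=20
Step 2: prey: 26+5-20=11; pred: 20+15-8=27
Step 3: prey: 11+2-11=2; pred: 27+8-10=25
Step 4: prey: 2+0-2=0; pred: 25+1-10=16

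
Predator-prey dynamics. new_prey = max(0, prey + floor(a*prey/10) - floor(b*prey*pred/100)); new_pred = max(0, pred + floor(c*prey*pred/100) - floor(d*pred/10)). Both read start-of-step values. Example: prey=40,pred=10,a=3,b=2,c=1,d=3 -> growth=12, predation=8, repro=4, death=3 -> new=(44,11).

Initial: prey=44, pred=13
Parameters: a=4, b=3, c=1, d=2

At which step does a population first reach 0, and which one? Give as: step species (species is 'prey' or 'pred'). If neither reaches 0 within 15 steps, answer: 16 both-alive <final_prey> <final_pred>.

Answer: 16 both-alive 7 5

Derivation:
Step 1: prey: 44+17-17=44; pred: 13+5-2=16
Step 2: prey: 44+17-21=40; pred: 16+7-3=20
Step 3: prey: 40+16-24=32; pred: 20+8-4=24
Step 4: prey: 32+12-23=21; pred: 24+7-4=27
Step 5: prey: 21+8-17=12; pred: 27+5-5=27
Step 6: prey: 12+4-9=7; pred: 27+3-5=25
Step 7: prey: 7+2-5=4; pred: 25+1-5=21
Step 8: prey: 4+1-2=3; pred: 21+0-4=17
Step 9: prey: 3+1-1=3; pred: 17+0-3=14
Step 10: prey: 3+1-1=3; pred: 14+0-2=12
Step 11: prey: 3+1-1=3; pred: 12+0-2=10
Step 12: prey: 3+1-0=4; pred: 10+0-2=8
Step 13: prey: 4+1-0=5; pred: 8+0-1=7
Step 14: prey: 5+2-1=6; pred: 7+0-1=6
Step 15: prey: 6+2-1=7; pred: 6+0-1=5
No extinction within 15 steps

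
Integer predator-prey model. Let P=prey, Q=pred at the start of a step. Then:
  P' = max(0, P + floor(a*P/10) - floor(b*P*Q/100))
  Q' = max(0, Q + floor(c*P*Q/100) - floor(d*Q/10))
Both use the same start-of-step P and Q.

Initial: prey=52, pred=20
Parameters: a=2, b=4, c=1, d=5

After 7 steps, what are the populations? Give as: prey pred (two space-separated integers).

Step 1: prey: 52+10-41=21; pred: 20+10-10=20
Step 2: prey: 21+4-16=9; pred: 20+4-10=14
Step 3: prey: 9+1-5=5; pred: 14+1-7=8
Step 4: prey: 5+1-1=5; pred: 8+0-4=4
Step 5: prey: 5+1-0=6; pred: 4+0-2=2
Step 6: prey: 6+1-0=7; pred: 2+0-1=1
Step 7: prey: 7+1-0=8; pred: 1+0-0=1

Answer: 8 1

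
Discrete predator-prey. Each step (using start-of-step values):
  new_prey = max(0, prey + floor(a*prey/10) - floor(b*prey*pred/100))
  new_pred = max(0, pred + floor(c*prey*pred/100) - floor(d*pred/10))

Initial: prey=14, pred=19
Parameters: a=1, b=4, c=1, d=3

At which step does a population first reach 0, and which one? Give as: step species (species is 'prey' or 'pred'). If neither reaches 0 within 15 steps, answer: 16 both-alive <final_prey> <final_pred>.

Answer: 16 both-alive 2 3

Derivation:
Step 1: prey: 14+1-10=5; pred: 19+2-5=16
Step 2: prey: 5+0-3=2; pred: 16+0-4=12
Step 3: prey: 2+0-0=2; pred: 12+0-3=9
Step 4: prey: 2+0-0=2; pred: 9+0-2=7
Step 5: prey: 2+0-0=2; pred: 7+0-2=5
Step 6: prey: 2+0-0=2; pred: 5+0-1=4
Step 7: prey: 2+0-0=2; pred: 4+0-1=3
Step 8: prey: 2+0-0=2; pred: 3+0-0=3
Steps 9-15: state stable at prey=2, pred=3 (no change)
No extinction within 15 steps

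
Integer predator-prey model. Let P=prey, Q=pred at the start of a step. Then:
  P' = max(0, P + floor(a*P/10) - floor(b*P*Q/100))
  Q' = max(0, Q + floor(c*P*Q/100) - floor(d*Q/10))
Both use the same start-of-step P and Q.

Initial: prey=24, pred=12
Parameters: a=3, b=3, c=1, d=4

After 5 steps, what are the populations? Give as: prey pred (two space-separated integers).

Answer: 31 4

Derivation:
Step 1: prey: 24+7-8=23; pred: 12+2-4=10
Step 2: prey: 23+6-6=23; pred: 10+2-4=8
Step 3: prey: 23+6-5=24; pred: 8+1-3=6
Step 4: prey: 24+7-4=27; pred: 6+1-2=5
Step 5: prey: 27+8-4=31; pred: 5+1-2=4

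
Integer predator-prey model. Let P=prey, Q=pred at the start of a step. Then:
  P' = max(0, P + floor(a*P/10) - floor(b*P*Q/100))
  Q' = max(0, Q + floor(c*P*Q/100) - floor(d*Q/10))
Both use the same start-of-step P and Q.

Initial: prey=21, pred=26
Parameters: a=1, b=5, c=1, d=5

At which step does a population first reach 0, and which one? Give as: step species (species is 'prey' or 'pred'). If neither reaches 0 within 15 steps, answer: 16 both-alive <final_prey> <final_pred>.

Step 1: prey: 21+2-27=0; pred: 26+5-13=18
First extinction: prey at step 1

Answer: 1 prey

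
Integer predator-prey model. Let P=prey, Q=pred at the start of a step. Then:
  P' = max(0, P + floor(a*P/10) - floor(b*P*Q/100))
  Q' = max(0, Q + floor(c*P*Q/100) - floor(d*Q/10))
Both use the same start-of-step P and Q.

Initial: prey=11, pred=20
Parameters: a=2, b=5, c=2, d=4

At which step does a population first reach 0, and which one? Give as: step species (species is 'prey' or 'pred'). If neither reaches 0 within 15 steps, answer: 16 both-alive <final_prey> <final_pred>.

Answer: 16 both-alive 1 2

Derivation:
Step 1: prey: 11+2-11=2; pred: 20+4-8=16
Step 2: prey: 2+0-1=1; pred: 16+0-6=10
Step 3: prey: 1+0-0=1; pred: 10+0-4=6
Step 4: prey: 1+0-0=1; pred: 6+0-2=4
Step 5: prey: 1+0-0=1; pred: 4+0-1=3
Step 6: prey: 1+0-0=1; pred: 3+0-1=2
Step 7: prey: 1+0-0=1; pred: 2+0-0=2
Steps 8-15: state stable at prey=1, pred=2 (no change)
No extinction within 15 steps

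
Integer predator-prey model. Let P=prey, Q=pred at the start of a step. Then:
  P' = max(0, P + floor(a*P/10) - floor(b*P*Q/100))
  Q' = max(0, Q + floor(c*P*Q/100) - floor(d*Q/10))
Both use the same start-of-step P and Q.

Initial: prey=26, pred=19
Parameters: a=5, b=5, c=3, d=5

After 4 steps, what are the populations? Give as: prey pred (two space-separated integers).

Step 1: prey: 26+13-24=15; pred: 19+14-9=24
Step 2: prey: 15+7-18=4; pred: 24+10-12=22
Step 3: prey: 4+2-4=2; pred: 22+2-11=13
Step 4: prey: 2+1-1=2; pred: 13+0-6=7

Answer: 2 7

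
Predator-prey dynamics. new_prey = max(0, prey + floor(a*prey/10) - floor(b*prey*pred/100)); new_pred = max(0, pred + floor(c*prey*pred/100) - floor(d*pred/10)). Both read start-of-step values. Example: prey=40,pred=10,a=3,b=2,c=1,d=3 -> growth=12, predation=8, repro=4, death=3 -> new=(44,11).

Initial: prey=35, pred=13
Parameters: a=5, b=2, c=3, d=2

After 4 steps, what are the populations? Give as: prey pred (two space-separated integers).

Step 1: prey: 35+17-9=43; pred: 13+13-2=24
Step 2: prey: 43+21-20=44; pred: 24+30-4=50
Step 3: prey: 44+22-44=22; pred: 50+66-10=106
Step 4: prey: 22+11-46=0; pred: 106+69-21=154

Answer: 0 154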